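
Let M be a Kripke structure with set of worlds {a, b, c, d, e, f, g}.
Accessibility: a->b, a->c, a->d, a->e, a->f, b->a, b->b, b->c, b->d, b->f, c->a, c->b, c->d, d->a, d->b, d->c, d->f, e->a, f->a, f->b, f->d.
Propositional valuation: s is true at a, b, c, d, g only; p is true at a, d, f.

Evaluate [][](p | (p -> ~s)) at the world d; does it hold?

Yes

Recall that []ψ holds at a world iff ψ holds at every accessible world, and <>ψ holds iff ψ holds at some accessible world.
At d: [][](p | (p -> ~s)) requires [](p | (p -> ~s)) at every successor {a, b, c, f}.
  At a: [](p | (p -> ~s)) is true.
  At b: [](p | (p -> ~s)) is true.
  At c: [](p | (p -> ~s)) is true.
  At f: [](p | (p -> ~s)) is true.
So [][](p | (p -> ~s)) is true at d.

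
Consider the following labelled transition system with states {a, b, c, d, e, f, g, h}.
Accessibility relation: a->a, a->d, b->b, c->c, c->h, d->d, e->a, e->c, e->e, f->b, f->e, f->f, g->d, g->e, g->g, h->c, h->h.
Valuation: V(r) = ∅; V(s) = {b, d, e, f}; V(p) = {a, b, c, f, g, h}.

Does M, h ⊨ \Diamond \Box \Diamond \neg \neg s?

Recall that \Box ψ holds at a world iff ψ holds at every accessible world, and \Diamond ψ holds iff ψ holds at some accessible world.
At h: \Diamond \Box \Diamond \neg \neg s requires \Box \Diamond \neg \neg s at some successor in {c, h}.
  At c: \Box \Diamond \neg \neg s is false.
  At h: \Box \Diamond \neg \neg s is false.
So \Diamond \Box \Diamond \neg \neg s is false at h.

No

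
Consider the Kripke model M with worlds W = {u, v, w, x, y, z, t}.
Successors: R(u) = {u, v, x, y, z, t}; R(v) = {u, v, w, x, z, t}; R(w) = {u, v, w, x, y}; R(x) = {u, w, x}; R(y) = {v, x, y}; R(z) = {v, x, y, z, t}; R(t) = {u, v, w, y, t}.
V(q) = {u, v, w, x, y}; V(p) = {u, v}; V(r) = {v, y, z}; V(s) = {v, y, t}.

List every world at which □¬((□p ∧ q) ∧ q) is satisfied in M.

Let φ = □¬((□p ∧ q) ∧ q). Evaluate φ at each world:
  u (successors {u, v, x, y, z, t}): φ is true.
  v (successors {u, v, w, x, z, t}): φ is true.
  w (successors {u, v, w, x, y}): φ is true.
  x (successors {u, w, x}): φ is true.
  y (successors {v, x, y}): φ is true.
  z (successors {v, x, y, z, t}): φ is true.
  t (successors {u, v, w, y, t}): φ is true.
For instance, at y:
  At y: □¬((□p ∧ q) ∧ q) requires ¬((□p ∧ q) ∧ q) at every successor {v, x, y}.
      At v: (□p ∧ q) ∧ q is false, so ¬((□p ∧ q) ∧ q) is true.
      At x: (□p ∧ q) ∧ q is false, so ¬((□p ∧ q) ∧ q) is true.
      At y: (□p ∧ q) ∧ q is false, so ¬((□p ∧ q) ∧ q) is true.
  So □¬((□p ∧ q) ∧ q) is true at y.
Satisfying worlds: {u, v, w, x, y, z, t}

u, v, w, x, y, z, t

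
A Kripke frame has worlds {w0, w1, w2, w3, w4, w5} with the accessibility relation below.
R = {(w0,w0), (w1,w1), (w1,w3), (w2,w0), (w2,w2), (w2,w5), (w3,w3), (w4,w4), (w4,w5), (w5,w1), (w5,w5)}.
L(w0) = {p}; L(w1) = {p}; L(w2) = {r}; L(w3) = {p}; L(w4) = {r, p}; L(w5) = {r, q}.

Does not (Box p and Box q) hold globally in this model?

Yes

Let φ = not (Box p and Box q). Evaluate φ at each world:
  w0 (successors {w0}): φ is true.
  w1 (successors {w1, w3}): φ is true.
  w2 (successors {w0, w2, w5}): φ is true.
  w3 (successors {w3}): φ is true.
  w4 (successors {w4, w5}): φ is true.
  w5 (successors {w1, w5}): φ is true.
For instance, at w0:
  At w0: Box p and Box q is false, so not (Box p and Box q) is true.
    At w0: Box p is true, Box q is false, so Box p and Box q is false.
      At w0: Box p requires p at every successor {w0}.
        At w0: p is true.
      So Box p is true at w0.
      At w0: Box q requires q at every successor {w0}.
        q fails at w0, so Box q is false at w0.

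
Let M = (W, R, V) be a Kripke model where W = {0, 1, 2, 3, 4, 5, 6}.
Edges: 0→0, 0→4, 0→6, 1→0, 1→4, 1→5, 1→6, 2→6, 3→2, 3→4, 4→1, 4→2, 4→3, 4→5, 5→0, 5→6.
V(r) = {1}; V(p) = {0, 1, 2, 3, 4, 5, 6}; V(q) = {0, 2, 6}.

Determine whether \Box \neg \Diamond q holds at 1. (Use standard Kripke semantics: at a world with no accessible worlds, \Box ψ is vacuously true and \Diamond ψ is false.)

At 1: \Box \neg \Diamond q requires \neg \Diamond q at every successor {0, 4, 5, 6}.
  \neg \Diamond q fails at 0, so \Box \neg \Diamond q is false at 1.
    At 0: \Diamond q is true, so \neg \Diamond q is false.
      At 0: \Diamond q requires q at some successor in {0, 4, 6}.
        q holds at 0, so \Diamond q is true at 0.

No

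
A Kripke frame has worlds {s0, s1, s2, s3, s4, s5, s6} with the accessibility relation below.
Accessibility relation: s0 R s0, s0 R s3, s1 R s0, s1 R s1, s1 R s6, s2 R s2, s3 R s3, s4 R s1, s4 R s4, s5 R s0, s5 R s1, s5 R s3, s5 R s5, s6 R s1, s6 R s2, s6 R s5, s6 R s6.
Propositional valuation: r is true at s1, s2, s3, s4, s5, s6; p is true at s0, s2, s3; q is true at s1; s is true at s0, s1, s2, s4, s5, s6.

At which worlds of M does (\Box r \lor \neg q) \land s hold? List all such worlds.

s0, s2, s4, s5, s6

Let φ = (\Box r \lor \neg q) \land s. Evaluate φ at each world:
  s0 (successors {s0, s3}): φ is true.
  s1 (successors {s0, s1, s6}): φ is false.
  s2 (successors {s2}): φ is true.
  s3 (successors {s3}): φ is false.
  s4 (successors {s1, s4}): φ is true.
  s5 (successors {s0, s1, s3, s5}): φ is true.
  s6 (successors {s1, s2, s5, s6}): φ is true.
For instance, at s3:
  At s3: \Box r \lor \neg q is true, s is false, so (\Box r \lor \neg q) \land s is false.
    At s3: \Box r is true, \neg q is true, so \Box r \lor \neg q is true.
      At s3: \Box r requires r at every successor {s3}.
        At s3: r is true.
      So \Box r is true at s3.
Satisfying worlds: {s0, s2, s4, s5, s6}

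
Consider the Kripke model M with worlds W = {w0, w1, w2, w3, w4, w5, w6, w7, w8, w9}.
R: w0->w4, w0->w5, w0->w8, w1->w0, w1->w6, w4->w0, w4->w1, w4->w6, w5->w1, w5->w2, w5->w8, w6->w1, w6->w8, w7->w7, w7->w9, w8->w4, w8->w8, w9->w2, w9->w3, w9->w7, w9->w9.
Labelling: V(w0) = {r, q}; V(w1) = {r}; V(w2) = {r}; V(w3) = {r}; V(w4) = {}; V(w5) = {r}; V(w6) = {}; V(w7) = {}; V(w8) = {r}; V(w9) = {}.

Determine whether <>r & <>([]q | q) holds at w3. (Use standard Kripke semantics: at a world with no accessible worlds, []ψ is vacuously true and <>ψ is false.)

No

At w3: <>r is false, <>([]q | q) is false, so <>r & <>([]q | q) is false.
  At w3: no accessible worlds, so <>r is false.
  At w3: no accessible worlds, so <>([]q | q) is false.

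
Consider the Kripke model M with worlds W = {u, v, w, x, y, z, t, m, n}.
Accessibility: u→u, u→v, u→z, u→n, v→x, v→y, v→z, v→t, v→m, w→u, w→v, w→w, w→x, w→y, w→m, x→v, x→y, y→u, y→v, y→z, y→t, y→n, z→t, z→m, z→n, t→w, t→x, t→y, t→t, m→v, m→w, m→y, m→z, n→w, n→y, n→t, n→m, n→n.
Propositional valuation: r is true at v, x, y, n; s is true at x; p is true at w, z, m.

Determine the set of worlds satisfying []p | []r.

x

Let φ = []p | []r. Evaluate φ at each world:
  u (successors {u, v, z, n}): φ is false.
  v (successors {x, y, z, t, m}): φ is false.
  w (successors {u, v, w, x, y, m}): φ is false.
  x (successors {v, y}): φ is true.
  y (successors {u, v, z, t, n}): φ is false.
  z (successors {t, m, n}): φ is false.
  t (successors {w, x, y, t}): φ is false.
  m (successors {v, w, y, z}): φ is false.
  n (successors {w, y, t, m, n}): φ is false.
For instance, at v:
  At v: []p is false, []r is false, so []p | []r is false.
    At v: []p requires p at every successor {x, y, z, t, m}.
      p fails at x, so []p is false at v.
    At v: []r requires r at every successor {x, y, z, t, m}.
      r fails at z, so []r is false at v.
Satisfying worlds: {x}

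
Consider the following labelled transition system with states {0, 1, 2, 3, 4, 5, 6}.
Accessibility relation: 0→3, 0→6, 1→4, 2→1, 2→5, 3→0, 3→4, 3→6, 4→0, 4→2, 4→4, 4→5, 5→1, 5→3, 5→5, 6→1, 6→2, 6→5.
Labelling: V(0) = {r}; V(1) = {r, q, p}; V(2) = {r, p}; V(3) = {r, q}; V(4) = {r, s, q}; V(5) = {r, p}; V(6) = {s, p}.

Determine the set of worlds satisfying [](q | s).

0, 1

Let φ = [](q | s). Evaluate φ at each world:
  0 (successors {3, 6}): φ is true.
  1 (successors {4}): φ is true.
  2 (successors {1, 5}): φ is false.
  3 (successors {0, 4, 6}): φ is false.
  4 (successors {0, 2, 4, 5}): φ is false.
  5 (successors {1, 3, 5}): φ is false.
  6 (successors {1, 2, 5}): φ is false.
For instance, at 6:
  At 6: [](q | s) requires q | s at every successor {1, 2, 5}.
    q | s fails at 2, so [](q | s) is false at 6.
Satisfying worlds: {0, 1}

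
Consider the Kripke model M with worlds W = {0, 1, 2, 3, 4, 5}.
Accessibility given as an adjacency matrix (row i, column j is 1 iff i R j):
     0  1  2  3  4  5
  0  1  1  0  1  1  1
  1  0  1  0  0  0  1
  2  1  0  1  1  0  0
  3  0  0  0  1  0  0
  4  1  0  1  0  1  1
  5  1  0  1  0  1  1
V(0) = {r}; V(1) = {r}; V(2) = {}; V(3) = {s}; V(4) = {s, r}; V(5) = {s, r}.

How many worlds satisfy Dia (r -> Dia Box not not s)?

Let φ = Dia (r -> Dia Box not not s). Evaluate φ at each world:
  0 (successors {0, 1, 3, 4, 5}): φ is true.
  1 (successors {1, 5}): φ is false.
  2 (successors {0, 2, 3}): φ is true.
  3 (successors {3}): φ is true.
  4 (successors {0, 2, 4, 5}): φ is true.
  5 (successors {0, 2, 4, 5}): φ is true.
For instance, at 2:
  At 2: Dia (r -> Dia Box not not s) requires r -> Dia Box not not s at some successor in {0, 2, 3}.
    r -> Dia Box not not s holds at 0, so Dia (r -> Dia Box not not s) is true at 2.
      At 0: r is true, Dia Box not not s is true, so r -> Dia Box not not s is true.
Satisfying worlds: {0, 2, 3, 4, 5}

5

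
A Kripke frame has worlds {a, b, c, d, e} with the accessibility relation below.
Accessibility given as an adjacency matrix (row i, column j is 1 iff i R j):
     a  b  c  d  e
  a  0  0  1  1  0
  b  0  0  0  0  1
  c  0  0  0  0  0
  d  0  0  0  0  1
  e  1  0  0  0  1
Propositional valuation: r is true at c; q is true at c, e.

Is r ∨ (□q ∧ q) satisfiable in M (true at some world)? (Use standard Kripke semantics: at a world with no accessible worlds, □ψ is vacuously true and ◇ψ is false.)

Yes

Let φ = r ∨ (□q ∧ q). Evaluate φ at each world:
  a (successors {c, d}): φ is false.
  b (successors {e}): φ is false.
  c (successors ∅): φ is true.
  d (successors {e}): φ is false.
  e (successors {a, e}): φ is false.
Detail at c (witness):
  At c: r is true, □q ∧ q is true, so r ∨ (□q ∧ q) is true.
    At c: □q is true, q is true, so □q ∧ q is true.
      At c: no accessible worlds, so □q holds vacuously.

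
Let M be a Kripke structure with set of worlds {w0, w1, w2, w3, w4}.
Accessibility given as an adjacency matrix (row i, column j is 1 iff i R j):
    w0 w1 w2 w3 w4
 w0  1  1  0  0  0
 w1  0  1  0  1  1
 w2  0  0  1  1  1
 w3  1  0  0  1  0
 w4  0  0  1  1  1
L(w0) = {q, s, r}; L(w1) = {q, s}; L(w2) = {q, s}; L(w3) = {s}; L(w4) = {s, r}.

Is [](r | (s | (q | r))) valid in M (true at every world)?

Yes

Recall that []ψ holds at a world iff ψ holds at every accessible world, and <>ψ holds iff ψ holds at some accessible world.
Let φ = [](r | (s | (q | r))). Evaluate φ at each world:
  w0 (successors {w0, w1}): φ is true.
  w1 (successors {w1, w3, w4}): φ is true.
  w2 (successors {w2, w3, w4}): φ is true.
  w3 (successors {w0, w3}): φ is true.
  w4 (successors {w2, w3, w4}): φ is true.
For instance, at w1:
  At w1: [](r | (s | (q | r))) requires r | (s | (q | r)) at every successor {w1, w3, w4}.
    At w1: r | (s | (q | r)) is true.
    At w3: r | (s | (q | r)) is true.
    At w4: r | (s | (q | r)) is true.
  So [](r | (s | (q | r))) is true at w1.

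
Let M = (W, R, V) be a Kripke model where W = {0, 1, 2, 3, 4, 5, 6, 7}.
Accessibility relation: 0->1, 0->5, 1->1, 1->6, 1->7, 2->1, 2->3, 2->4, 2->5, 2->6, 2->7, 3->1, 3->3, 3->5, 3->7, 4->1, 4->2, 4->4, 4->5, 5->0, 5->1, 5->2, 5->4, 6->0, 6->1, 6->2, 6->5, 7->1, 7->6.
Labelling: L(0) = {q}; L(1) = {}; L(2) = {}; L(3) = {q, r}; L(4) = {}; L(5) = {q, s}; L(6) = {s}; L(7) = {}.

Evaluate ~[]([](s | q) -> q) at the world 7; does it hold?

No

At 7: []([](s | q) -> q) is true, so ~[]([](s | q) -> q) is false.
  At 7: []([](s | q) -> q) requires [](s | q) -> q at every successor {1, 6}.
      At 1: [](s | q) is false, q is false, so [](s | q) -> q is true.
      At 6: [](s | q) is false, q is false, so [](s | q) -> q is true.
  So []([](s | q) -> q) is true at 7.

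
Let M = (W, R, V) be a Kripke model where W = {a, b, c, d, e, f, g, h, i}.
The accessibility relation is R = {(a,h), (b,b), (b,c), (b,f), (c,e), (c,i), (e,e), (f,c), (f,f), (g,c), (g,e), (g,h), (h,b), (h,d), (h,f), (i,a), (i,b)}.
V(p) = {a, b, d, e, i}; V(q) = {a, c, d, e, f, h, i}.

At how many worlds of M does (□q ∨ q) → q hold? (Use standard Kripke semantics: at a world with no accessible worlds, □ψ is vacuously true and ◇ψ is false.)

Let φ = (□q ∨ q) → q. Evaluate φ at each world:
  a (successors {h}): φ is true.
  b (successors {b, c, f}): φ is true.
  c (successors {e, i}): φ is true.
  d (successors ∅): φ is true.
  e (successors {e}): φ is true.
  f (successors {c, f}): φ is true.
  g (successors {c, e, h}): φ is false.
  h (successors {b, d, f}): φ is true.
  i (successors {a, b}): φ is true.
For instance, at e:
  At e: □q ∨ q is true, q is true, so (□q ∨ q) → q is true.
    At e: □q is true, q is true, so □q ∨ q is true.
      At e: □q requires q at every successor {e}.
        At e: q is true.
      So □q is true at e.
Satisfying worlds: {a, b, c, d, e, f, h, i}

8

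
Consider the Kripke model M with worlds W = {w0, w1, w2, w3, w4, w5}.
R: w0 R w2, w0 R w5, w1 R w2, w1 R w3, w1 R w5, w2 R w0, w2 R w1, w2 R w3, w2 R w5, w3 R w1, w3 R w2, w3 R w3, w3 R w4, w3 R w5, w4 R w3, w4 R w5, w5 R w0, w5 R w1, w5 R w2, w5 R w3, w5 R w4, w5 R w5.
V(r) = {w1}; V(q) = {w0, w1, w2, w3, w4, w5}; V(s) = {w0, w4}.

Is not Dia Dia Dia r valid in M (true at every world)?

Let φ = not Dia Dia Dia r. Evaluate φ at each world:
  w0 (successors {w2, w5}): φ is false.
  w1 (successors {w2, w3, w5}): φ is false.
  w2 (successors {w0, w1, w3, w5}): φ is false.
  w3 (successors {w1, w2, w3, w4, w5}): φ is false.
  w4 (successors {w3, w5}): φ is false.
  w5 (successors {w0, w1, w2, w3, w4, w5}): φ is false.
Detail at w0 (counterexample):
  At w0: Dia Dia Dia r is true, so not Dia Dia Dia r is false.
    At w0: Dia Dia Dia r requires Dia Dia r at some successor in {w2, w5}.
      Dia Dia r holds at w2, so Dia Dia Dia r is true at w0.

No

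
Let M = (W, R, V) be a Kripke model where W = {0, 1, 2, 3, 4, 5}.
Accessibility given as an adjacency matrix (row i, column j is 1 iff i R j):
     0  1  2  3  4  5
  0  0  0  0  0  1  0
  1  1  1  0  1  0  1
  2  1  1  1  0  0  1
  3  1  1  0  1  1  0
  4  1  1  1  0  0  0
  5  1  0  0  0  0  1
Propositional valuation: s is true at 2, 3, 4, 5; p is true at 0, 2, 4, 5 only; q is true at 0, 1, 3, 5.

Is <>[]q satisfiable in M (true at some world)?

Yes

Let φ = <>[]q. Evaluate φ at each world:
  0 (successors {4}): φ is false.
  1 (successors {0, 1, 3, 5}): φ is true.
  2 (successors {0, 1, 2, 5}): φ is true.
  3 (successors {0, 1, 3, 4}): φ is true.
  4 (successors {0, 1, 2}): φ is true.
  5 (successors {0, 5}): φ is true.
Detail at 1 (witness):
  At 1: <>[]q requires []q at some successor in {0, 1, 3, 5}.
    []q holds at 1, so <>[]q is true at 1.
      At 1: []q requires q at every successor {0, 1, 3, 5}.
        At 0: q is true.
        At 1: q is true.
        At 3: q is true.
        At 5: q is true.
      So []q is true at 1.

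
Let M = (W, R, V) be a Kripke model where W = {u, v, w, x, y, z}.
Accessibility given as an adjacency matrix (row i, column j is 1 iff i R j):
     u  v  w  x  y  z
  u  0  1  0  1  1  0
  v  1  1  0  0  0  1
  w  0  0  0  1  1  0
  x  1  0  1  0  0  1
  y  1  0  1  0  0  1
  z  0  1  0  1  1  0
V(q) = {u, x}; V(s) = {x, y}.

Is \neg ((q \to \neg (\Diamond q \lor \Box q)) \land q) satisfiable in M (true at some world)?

Let φ = \neg ((q \to \neg (\Diamond q \lor \Box q)) \land q). Evaluate φ at each world:
  u (successors {v, x, y}): φ is true.
  v (successors {u, v, z}): φ is true.
  w (successors {x, y}): φ is true.
  x (successors {u, w, z}): φ is true.
  y (successors {u, w, z}): φ is true.
  z (successors {v, x, y}): φ is true.
Detail at u (witness):
  At u: (q \to \neg (\Diamond q \lor \Box q)) \land q is false, so \neg ((q \to \neg (\Diamond q \lor \Box q)) \land q) is true.
    At u: q \to \neg (\Diamond q \lor \Box q) is false, q is true, so (q \to \neg (\Diamond q \lor \Box q)) \land q is false.
      At u: q is true, \neg (\Diamond q \lor \Box q) is false, so q \to \neg (\Diamond q \lor \Box q) is false.

Yes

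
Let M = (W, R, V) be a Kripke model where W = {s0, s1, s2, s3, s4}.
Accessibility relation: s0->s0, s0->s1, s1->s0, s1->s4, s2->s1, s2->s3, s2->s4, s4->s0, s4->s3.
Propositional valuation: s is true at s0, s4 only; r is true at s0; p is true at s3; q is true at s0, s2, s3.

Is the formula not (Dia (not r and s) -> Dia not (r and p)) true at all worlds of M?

Let φ = not (Dia (not r and s) -> Dia not (r and p)). Evaluate φ at each world:
  s0 (successors {s0, s1}): φ is false.
  s1 (successors {s0, s4}): φ is false.
  s2 (successors {s1, s3, s4}): φ is false.
  s3 (successors ∅): φ is false.
  s4 (successors {s0, s3}): φ is false.
Detail at s0 (counterexample):
  At s0: Dia (not r and s) -> Dia not (r and p) is true, so not (Dia (not r and s) -> Dia not (r and p)) is false.
    At s0: Dia (not r and s) is false, Dia not (r and p) is true, so Dia (not r and s) -> Dia not (r and p) is true.
      At s0: Dia (not r and s) requires not r and s at some successor in {s0, s1}.
        At s0: not r and s is false.
        At s1: not r and s is false.
      So Dia (not r and s) is false at s0.
      At s0: Dia not (r and p) requires not (r and p) at some successor in {s0, s1}.
        not (r and p) holds at s0, so Dia not (r and p) is true at s0.

No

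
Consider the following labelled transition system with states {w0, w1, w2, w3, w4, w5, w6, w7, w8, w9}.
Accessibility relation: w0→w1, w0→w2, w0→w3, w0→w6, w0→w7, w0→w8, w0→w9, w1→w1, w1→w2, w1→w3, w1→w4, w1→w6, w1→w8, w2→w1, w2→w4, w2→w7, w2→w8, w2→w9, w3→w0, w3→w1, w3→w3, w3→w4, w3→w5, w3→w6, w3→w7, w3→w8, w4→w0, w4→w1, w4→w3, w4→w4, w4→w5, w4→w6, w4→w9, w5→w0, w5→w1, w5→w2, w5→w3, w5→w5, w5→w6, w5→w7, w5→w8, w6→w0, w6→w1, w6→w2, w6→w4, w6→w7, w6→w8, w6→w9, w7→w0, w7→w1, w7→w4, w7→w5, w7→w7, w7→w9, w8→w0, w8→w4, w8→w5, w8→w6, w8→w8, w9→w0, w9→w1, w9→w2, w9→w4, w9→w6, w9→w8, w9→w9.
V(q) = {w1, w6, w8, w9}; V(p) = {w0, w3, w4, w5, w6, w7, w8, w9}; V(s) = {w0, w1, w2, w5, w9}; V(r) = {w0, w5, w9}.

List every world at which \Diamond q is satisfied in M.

Let φ = \Diamond q. Evaluate φ at each world:
  w0 (successors {w1, w2, w3, w6, w7, w8, w9}): φ is true.
  w1 (successors {w1, w2, w3, w4, w6, w8}): φ is true.
  w2 (successors {w1, w4, w7, w8, w9}): φ is true.
  w3 (successors {w0, w1, w3, w4, w5, w6, w7, w8}): φ is true.
  w4 (successors {w0, w1, w3, w4, w5, w6, w9}): φ is true.
  w5 (successors {w0, w1, w2, w3, w5, w6, w7, w8}): φ is true.
  w6 (successors {w0, w1, w2, w4, w7, w8, w9}): φ is true.
  w7 (successors {w0, w1, w4, w5, w7, w9}): φ is true.
  w8 (successors {w0, w4, w5, w6, w8}): φ is true.
  w9 (successors {w0, w1, w2, w4, w6, w8, w9}): φ is true.
For instance, at w5:
  At w5: \Diamond q requires q at some successor in {w0, w1, w2, w3, w5, w6, w7, w8}.
    q holds at w1, so \Diamond q is true at w5.
Satisfying worlds: {w0, w1, w2, w3, w4, w5, w6, w7, w8, w9}

w0, w1, w2, w3, w4, w5, w6, w7, w8, w9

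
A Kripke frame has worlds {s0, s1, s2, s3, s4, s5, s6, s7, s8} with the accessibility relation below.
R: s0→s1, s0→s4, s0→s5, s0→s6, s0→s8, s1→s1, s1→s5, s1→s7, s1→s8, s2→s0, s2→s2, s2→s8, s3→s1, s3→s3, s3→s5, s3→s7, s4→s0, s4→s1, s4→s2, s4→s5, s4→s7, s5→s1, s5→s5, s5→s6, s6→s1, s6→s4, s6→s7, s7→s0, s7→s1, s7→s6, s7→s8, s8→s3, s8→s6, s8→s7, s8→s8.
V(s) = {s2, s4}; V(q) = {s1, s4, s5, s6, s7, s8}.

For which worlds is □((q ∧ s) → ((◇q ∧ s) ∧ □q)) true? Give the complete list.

Recall that □ψ holds at a world iff ψ holds at every accessible world, and ◇ψ holds iff ψ holds at some accessible world.
Let φ = □((q ∧ s) → ((◇q ∧ s) ∧ □q)). Evaluate φ at each world:
  s0 (successors {s1, s4, s5, s6, s8}): φ is false.
  s1 (successors {s1, s5, s7, s8}): φ is true.
  s2 (successors {s0, s2, s8}): φ is true.
  s3 (successors {s1, s3, s5, s7}): φ is true.
  s4 (successors {s0, s1, s2, s5, s7}): φ is true.
  s5 (successors {s1, s5, s6}): φ is true.
  s6 (successors {s1, s4, s7}): φ is false.
  s7 (successors {s0, s1, s6, s8}): φ is true.
  s8 (successors {s3, s6, s7, s8}): φ is true.
For instance, at s0:
  At s0: □((q ∧ s) → ((◇q ∧ s) ∧ □q)) requires (q ∧ s) → ((◇q ∧ s) ∧ □q) at every successor {s1, s4, s5, s6, s8}.
    (q ∧ s) → ((◇q ∧ s) ∧ □q) fails at s4, so □((q ∧ s) → ((◇q ∧ s) ∧ □q)) is false at s0.
      At s4: q ∧ s is true, (◇q ∧ s) ∧ □q is false, so (q ∧ s) → ((◇q ∧ s) ∧ □q) is false.
Satisfying worlds: {s1, s2, s3, s4, s5, s7, s8}

s1, s2, s3, s4, s5, s7, s8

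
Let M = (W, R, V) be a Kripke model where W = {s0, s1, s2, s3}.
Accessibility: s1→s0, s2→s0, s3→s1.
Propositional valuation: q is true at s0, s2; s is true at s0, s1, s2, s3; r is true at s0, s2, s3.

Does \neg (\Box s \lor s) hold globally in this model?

Let φ = \neg (\Box s \lor s). Evaluate φ at each world:
  s0 (successors ∅): φ is false.
  s1 (successors {s0}): φ is false.
  s2 (successors {s0}): φ is false.
  s3 (successors {s1}): φ is false.
Detail at s0 (counterexample):
  At s0: \Box s \lor s is true, so \neg (\Box s \lor s) is false.
    At s0: \Box s is true, s is true, so \Box s \lor s is true.
      At s0: no accessible worlds, so \Box s holds vacuously.

No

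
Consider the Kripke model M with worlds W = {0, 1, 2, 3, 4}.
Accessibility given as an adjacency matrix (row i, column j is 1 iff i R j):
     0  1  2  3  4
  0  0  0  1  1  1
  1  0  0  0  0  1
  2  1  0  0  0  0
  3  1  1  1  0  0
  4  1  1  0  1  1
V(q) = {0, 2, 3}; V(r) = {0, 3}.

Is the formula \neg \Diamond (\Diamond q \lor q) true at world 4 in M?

At 4: \Diamond (\Diamond q \lor q) is true, so \neg \Diamond (\Diamond q \lor q) is false.
  At 4: \Diamond (\Diamond q \lor q) requires \Diamond q \lor q at some successor in {0, 1, 3, 4}.
    \Diamond q \lor q holds at 0, so \Diamond (\Diamond q \lor q) is true at 4.
      At 0: \Diamond q is true, q is true, so \Diamond q \lor q is true.

No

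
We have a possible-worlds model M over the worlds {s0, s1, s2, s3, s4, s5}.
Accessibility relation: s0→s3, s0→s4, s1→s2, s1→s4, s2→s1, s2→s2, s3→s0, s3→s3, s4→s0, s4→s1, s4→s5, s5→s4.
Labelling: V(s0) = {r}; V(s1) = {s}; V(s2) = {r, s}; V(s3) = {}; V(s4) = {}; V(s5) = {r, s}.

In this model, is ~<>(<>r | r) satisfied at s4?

No

At s4: <>(<>r | r) is true, so ~<>(<>r | r) is false.
  At s4: <>(<>r | r) requires <>r | r at some successor in {s0, s1, s5}.
    <>r | r holds at s0, so <>(<>r | r) is true at s4.
      At s0: <>r is false, r is true, so <>r | r is true.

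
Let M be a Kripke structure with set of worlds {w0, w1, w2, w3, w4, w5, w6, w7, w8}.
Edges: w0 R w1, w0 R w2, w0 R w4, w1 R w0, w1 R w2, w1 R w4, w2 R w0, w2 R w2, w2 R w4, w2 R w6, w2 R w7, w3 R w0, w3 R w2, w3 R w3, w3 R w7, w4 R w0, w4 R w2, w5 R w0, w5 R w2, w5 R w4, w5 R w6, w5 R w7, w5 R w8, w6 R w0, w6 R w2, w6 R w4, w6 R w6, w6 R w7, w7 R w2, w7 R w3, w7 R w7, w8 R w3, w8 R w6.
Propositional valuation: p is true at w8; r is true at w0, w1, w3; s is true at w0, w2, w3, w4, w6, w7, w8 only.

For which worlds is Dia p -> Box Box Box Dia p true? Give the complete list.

w0, w1, w2, w3, w4, w6, w7, w8

Let φ = Dia p -> Box Box Box Dia p. Evaluate φ at each world:
  w0 (successors {w1, w2, w4}): φ is true.
  w1 (successors {w0, w2, w4}): φ is true.
  w2 (successors {w0, w2, w4, w6, w7}): φ is true.
  w3 (successors {w0, w2, w3, w7}): φ is true.
  w4 (successors {w0, w2}): φ is true.
  w5 (successors {w0, w2, w4, w6, w7, w8}): φ is false.
  w6 (successors {w0, w2, w4, w6, w7}): φ is true.
  w7 (successors {w2, w3, w7}): φ is true.
  w8 (successors {w3, w6}): φ is true.
For instance, at w4:
  At w4: Dia p is false, Box Box Box Dia p is false, so Dia p -> Box Box Box Dia p is true.
    At w4: Dia p requires p at some successor in {w0, w2}.
      At w0: p is false.
      At w2: p is false.
    So Dia p is false at w4.
    At w4: Box Box Box Dia p requires Box Box Dia p at every successor {w0, w2}.
      Box Box Dia p fails at w0, so Box Box Box Dia p is false at w4.
Satisfying worlds: {w0, w1, w2, w3, w4, w6, w7, w8}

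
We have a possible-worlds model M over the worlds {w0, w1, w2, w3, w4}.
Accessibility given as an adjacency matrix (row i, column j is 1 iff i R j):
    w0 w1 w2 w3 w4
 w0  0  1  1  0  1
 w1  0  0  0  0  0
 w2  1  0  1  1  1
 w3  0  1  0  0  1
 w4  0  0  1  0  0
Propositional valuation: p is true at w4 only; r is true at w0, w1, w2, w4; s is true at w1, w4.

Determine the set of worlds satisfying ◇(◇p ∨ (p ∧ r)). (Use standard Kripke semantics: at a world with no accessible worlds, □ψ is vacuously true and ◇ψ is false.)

Recall that ◇ψ holds at a world iff ψ holds at some accessible world.
Let φ = ◇(◇p ∨ (p ∧ r)). Evaluate φ at each world:
  w0 (successors {w1, w2, w4}): φ is true.
  w1 (successors ∅): φ is false.
  w2 (successors {w0, w2, w3, w4}): φ is true.
  w3 (successors {w1, w4}): φ is true.
  w4 (successors {w2}): φ is true.
For instance, at w3:
  At w3: ◇(◇p ∨ (p ∧ r)) requires ◇p ∨ (p ∧ r) at some successor in {w1, w4}.
    ◇p ∨ (p ∧ r) holds at w4, so ◇(◇p ∨ (p ∧ r)) is true at w3.
      At w4: ◇p is false, p ∧ r is true, so ◇p ∨ (p ∧ r) is true.
Satisfying worlds: {w0, w2, w3, w4}

w0, w2, w3, w4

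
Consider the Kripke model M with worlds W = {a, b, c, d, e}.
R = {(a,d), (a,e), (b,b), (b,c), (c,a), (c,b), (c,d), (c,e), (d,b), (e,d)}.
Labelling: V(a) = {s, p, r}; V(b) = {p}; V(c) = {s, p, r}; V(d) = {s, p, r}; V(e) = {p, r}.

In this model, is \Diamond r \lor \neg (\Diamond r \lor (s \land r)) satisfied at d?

Recall that \Diamond ψ holds at a world iff ψ holds at some accessible world.
At d: \Diamond r is false, \neg (\Diamond r \lor (s \land r)) is false, so \Diamond r \lor \neg (\Diamond r \lor (s \land r)) is false.
  At d: \Diamond r requires r at some successor in {b}.
    At b: r is false.
  So \Diamond r is false at d.
  At d: \Diamond r \lor (s \land r) is true, so \neg (\Diamond r \lor (s \land r)) is false.
    At d: \Diamond r is false, s \land r is true, so \Diamond r \lor (s \land r) is true.
      At d: \Diamond r requires r at some successor in {b}.
        At b: r is false.
      So \Diamond r is false at d.

No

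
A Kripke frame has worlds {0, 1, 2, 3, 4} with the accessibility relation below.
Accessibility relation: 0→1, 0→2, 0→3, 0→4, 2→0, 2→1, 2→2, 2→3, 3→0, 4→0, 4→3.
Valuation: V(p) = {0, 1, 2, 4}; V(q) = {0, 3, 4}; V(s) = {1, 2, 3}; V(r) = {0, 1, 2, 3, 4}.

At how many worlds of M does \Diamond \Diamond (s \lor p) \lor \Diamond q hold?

4

Let φ = \Diamond \Diamond (s \lor p) \lor \Diamond q. Evaluate φ at each world:
  0 (successors {1, 2, 3, 4}): φ is true.
  1 (successors ∅): φ is false.
  2 (successors {0, 1, 2, 3}): φ is true.
  3 (successors {0}): φ is true.
  4 (successors {0, 3}): φ is true.
For instance, at 4:
  At 4: \Diamond \Diamond (s \lor p) is true, \Diamond q is true, so \Diamond \Diamond (s \lor p) \lor \Diamond q is true.
    At 4: \Diamond \Diamond (s \lor p) requires \Diamond (s \lor p) at some successor in {0, 3}.
      \Diamond (s \lor p) holds at 0, so \Diamond \Diamond (s \lor p) is true at 4.
    At 4: \Diamond q requires q at some successor in {0, 3}.
      q holds at 0, so \Diamond q is true at 4.
Satisfying worlds: {0, 2, 3, 4}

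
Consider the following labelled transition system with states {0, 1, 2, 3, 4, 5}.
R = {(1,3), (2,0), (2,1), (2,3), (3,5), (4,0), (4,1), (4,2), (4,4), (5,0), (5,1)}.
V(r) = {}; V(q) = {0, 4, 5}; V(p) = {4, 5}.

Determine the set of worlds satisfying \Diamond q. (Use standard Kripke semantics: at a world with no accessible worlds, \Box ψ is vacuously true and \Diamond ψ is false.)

Let φ = \Diamond q. Evaluate φ at each world:
  0 (successors ∅): φ is false.
  1 (successors {3}): φ is false.
  2 (successors {0, 1, 3}): φ is true.
  3 (successors {5}): φ is true.
  4 (successors {0, 1, 2, 4}): φ is true.
  5 (successors {0, 1}): φ is true.
For instance, at 4:
  At 4: \Diamond q requires q at some successor in {0, 1, 2, 4}.
    q holds at 0, so \Diamond q is true at 4.
Satisfying worlds: {2, 3, 4, 5}

2, 3, 4, 5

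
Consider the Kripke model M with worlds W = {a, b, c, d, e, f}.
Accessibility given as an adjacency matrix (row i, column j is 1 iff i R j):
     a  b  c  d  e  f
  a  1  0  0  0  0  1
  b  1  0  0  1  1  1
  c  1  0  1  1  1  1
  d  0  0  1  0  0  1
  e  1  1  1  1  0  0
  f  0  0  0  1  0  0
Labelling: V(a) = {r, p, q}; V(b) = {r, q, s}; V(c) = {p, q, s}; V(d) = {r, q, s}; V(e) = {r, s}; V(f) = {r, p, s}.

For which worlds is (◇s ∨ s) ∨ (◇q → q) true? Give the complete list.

a, b, c, d, e, f

Recall that ◇ψ holds at a world iff ψ holds at some accessible world.
Let φ = (◇s ∨ s) ∨ (◇q → q). Evaluate φ at each world:
  a (successors {a, f}): φ is true.
  b (successors {a, d, e, f}): φ is true.
  c (successors {a, c, d, e, f}): φ is true.
  d (successors {c, f}): φ is true.
  e (successors {a, b, c, d}): φ is true.
  f (successors {d}): φ is true.
For instance, at f:
  At f: ◇s ∨ s is true, ◇q → q is false, so (◇s ∨ s) ∨ (◇q → q) is true.
    At f: ◇s is true, s is true, so ◇s ∨ s is true.
      At f: ◇s requires s at some successor in {d}.
        s holds at d, so ◇s is true at f.
    At f: ◇q is true, q is false, so ◇q → q is false.
      At f: ◇q requires q at some successor in {d}.
        q holds at d, so ◇q is true at f.
Satisfying worlds: {a, b, c, d, e, f}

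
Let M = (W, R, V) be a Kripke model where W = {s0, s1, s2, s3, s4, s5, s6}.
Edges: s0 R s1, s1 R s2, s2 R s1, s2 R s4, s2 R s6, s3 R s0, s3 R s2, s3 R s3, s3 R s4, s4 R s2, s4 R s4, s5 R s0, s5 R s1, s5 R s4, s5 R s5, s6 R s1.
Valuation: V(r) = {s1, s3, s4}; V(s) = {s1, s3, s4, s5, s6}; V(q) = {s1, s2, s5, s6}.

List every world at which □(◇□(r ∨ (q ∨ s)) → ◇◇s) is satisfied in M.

s0, s1, s4, s6

Recall that □ψ holds at a world iff ψ holds at every accessible world, and ◇ψ holds iff ψ holds at some accessible world.
Let φ = □(◇□(r ∨ (q ∨ s)) → ◇◇s). Evaluate φ at each world:
  s0 (successors {s1}): φ is true.
  s1 (successors {s2}): φ is true.
  s2 (successors {s1, s4, s6}): φ is false.
  s3 (successors {s0, s2, s3, s4}): φ is false.
  s4 (successors {s2, s4}): φ is true.
  s5 (successors {s0, s1, s4, s5}): φ is false.
  s6 (successors {s1}): φ is true.
For instance, at s4:
  At s4: □(◇□(r ∨ (q ∨ s)) → ◇◇s) requires ◇□(r ∨ (q ∨ s)) → ◇◇s at every successor {s2, s4}.
      At s2: ◇□(r ∨ (q ∨ s)) is true, ◇◇s is true, so ◇□(r ∨ (q ∨ s)) → ◇◇s is true.
      At s4: ◇□(r ∨ (q ∨ s)) is true, ◇◇s is true, so ◇□(r ∨ (q ∨ s)) → ◇◇s is true.
  So □(◇□(r ∨ (q ∨ s)) → ◇◇s) is true at s4.
Satisfying worlds: {s0, s1, s4, s6}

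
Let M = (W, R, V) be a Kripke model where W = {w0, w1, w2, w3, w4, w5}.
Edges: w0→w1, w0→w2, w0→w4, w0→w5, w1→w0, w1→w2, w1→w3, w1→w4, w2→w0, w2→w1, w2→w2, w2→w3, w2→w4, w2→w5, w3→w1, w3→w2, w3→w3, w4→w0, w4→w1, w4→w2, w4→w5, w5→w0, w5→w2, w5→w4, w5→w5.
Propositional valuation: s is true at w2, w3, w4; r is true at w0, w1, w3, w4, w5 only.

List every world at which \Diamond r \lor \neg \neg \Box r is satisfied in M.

w0, w1, w2, w3, w4, w5

Let φ = \Diamond r \lor \neg \neg \Box r. Evaluate φ at each world:
  w0 (successors {w1, w2, w4, w5}): φ is true.
  w1 (successors {w0, w2, w3, w4}): φ is true.
  w2 (successors {w0, w1, w2, w3, w4, w5}): φ is true.
  w3 (successors {w1, w2, w3}): φ is true.
  w4 (successors {w0, w1, w2, w5}): φ is true.
  w5 (successors {w0, w2, w4, w5}): φ is true.
For instance, at w1:
  At w1: \Diamond r is true, \neg \neg \Box r is false, so \Diamond r \lor \neg \neg \Box r is true.
    At w1: \Diamond r requires r at some successor in {w0, w2, w3, w4}.
      r holds at w0, so \Diamond r is true at w1.
    At w1: \neg \Box r is true, so \neg \neg \Box r is false.
      At w1: \Box r is false, so \neg \Box r is true.
Satisfying worlds: {w0, w1, w2, w3, w4, w5}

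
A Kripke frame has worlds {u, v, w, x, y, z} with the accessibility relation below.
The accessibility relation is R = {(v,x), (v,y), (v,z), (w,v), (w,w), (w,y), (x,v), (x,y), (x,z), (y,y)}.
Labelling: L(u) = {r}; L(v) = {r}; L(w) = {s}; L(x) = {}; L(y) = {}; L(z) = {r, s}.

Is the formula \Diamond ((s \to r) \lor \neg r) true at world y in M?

Yes

At y: \Diamond ((s \to r) \lor \neg r) requires (s \to r) \lor \neg r at some successor in {y}.
  (s \to r) \lor \neg r holds at y, so \Diamond ((s \to r) \lor \neg r) is true at y.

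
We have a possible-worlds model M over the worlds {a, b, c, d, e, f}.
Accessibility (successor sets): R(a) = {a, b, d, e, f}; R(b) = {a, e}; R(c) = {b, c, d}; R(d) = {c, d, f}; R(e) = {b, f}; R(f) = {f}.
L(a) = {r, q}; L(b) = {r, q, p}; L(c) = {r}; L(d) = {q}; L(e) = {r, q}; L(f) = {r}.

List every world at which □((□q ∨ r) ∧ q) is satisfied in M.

b

Let φ = □((□q ∨ r) ∧ q). Evaluate φ at each world:
  a (successors {a, b, d, e, f}): φ is false.
  b (successors {a, e}): φ is true.
  c (successors {b, c, d}): φ is false.
  d (successors {c, d, f}): φ is false.
  e (successors {b, f}): φ is false.
  f (successors {f}): φ is false.
For instance, at d:
  At d: □((□q ∨ r) ∧ q) requires (□q ∨ r) ∧ q at every successor {c, d, f}.
    (□q ∨ r) ∧ q fails at c, so □((□q ∨ r) ∧ q) is false at d.
      At c: □q ∨ r is true, q is false, so (□q ∨ r) ∧ q is false.
Satisfying worlds: {b}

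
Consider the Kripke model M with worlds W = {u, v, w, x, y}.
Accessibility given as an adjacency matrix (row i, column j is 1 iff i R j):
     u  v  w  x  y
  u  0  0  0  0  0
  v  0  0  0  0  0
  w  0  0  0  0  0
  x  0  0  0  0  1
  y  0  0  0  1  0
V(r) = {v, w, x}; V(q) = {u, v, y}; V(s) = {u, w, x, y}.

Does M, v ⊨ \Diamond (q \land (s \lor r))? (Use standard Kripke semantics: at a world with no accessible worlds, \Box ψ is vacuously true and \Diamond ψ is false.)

At v: no accessible worlds, so \Diamond (q \land (s \lor r)) is false.

No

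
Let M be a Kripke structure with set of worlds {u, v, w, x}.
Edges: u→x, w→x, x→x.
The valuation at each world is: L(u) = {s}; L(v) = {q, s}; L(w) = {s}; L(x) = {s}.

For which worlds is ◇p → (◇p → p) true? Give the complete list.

u, v, w, x

Let φ = ◇p → (◇p → p). Evaluate φ at each world:
  u (successors {x}): φ is true.
  v (successors ∅): φ is true.
  w (successors {x}): φ is true.
  x (successors {x}): φ is true.
For instance, at u:
  At u: ◇p is false, ◇p → p is true, so ◇p → (◇p → p) is true.
    At u: ◇p requires p at some successor in {x}.
      At x: p is false.
    So ◇p is false at u.
    At u: ◇p is false, p is false, so ◇p → p is true.
      At u: ◇p requires p at some successor in {x}.
        At x: p is false.
      So ◇p is false at u.
Satisfying worlds: {u, v, w, x}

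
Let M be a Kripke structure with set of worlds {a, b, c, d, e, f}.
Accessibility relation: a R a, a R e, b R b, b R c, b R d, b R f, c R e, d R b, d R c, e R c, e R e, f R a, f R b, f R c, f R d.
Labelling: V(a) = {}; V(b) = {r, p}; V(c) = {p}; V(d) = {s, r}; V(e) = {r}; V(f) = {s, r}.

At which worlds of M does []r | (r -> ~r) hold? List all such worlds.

a, c

Let φ = []r | (r -> ~r). Evaluate φ at each world:
  a (successors {a, e}): φ is true.
  b (successors {b, c, d, f}): φ is false.
  c (successors {e}): φ is true.
  d (successors {b, c}): φ is false.
  e (successors {c, e}): φ is false.
  f (successors {a, b, c, d}): φ is false.
For instance, at a:
  At a: []r is false, r -> ~r is true, so []r | (r -> ~r) is true.
    At a: []r requires r at every successor {a, e}.
      r fails at a, so []r is false at a.
Satisfying worlds: {a, c}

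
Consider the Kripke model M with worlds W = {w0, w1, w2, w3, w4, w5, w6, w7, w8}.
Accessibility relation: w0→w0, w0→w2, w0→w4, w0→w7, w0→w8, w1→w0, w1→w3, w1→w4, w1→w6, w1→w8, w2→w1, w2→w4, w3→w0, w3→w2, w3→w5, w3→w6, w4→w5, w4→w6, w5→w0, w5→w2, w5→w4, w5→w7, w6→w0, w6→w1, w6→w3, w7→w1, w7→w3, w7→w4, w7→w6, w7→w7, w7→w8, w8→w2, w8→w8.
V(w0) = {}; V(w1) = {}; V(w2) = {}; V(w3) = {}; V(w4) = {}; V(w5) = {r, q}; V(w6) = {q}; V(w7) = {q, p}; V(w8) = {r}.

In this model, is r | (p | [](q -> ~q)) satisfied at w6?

Yes

At w6: r is false, p | [](q -> ~q) is true, so r | (p | [](q -> ~q)) is true.
  At w6: p is false, [](q -> ~q) is true, so p | [](q -> ~q) is true.
    At w6: [](q -> ~q) requires q -> ~q at every successor {w0, w1, w3}.
      At w0: q -> ~q is true.
      At w1: q -> ~q is true.
      At w3: q -> ~q is true.
    So [](q -> ~q) is true at w6.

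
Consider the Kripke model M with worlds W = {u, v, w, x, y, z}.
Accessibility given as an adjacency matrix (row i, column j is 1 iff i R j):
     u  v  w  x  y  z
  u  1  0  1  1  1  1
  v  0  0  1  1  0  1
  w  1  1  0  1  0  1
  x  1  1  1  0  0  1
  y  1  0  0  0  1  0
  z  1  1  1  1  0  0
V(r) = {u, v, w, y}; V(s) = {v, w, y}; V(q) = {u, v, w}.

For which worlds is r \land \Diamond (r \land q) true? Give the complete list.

u, v, w, y

Let φ = r \land \Diamond (r \land q). Evaluate φ at each world:
  u (successors {u, w, x, y, z}): φ is true.
  v (successors {w, x, z}): φ is true.
  w (successors {u, v, x, z}): φ is true.
  x (successors {u, v, w, z}): φ is false.
  y (successors {u, y}): φ is true.
  z (successors {u, v, w, x}): φ is false.
For instance, at z:
  At z: r is false, \Diamond (r \land q) is true, so r \land \Diamond (r \land q) is false.
    At z: \Diamond (r \land q) requires r \land q at some successor in {u, v, w, x}.
      r \land q holds at u, so \Diamond (r \land q) is true at z.
Satisfying worlds: {u, v, w, y}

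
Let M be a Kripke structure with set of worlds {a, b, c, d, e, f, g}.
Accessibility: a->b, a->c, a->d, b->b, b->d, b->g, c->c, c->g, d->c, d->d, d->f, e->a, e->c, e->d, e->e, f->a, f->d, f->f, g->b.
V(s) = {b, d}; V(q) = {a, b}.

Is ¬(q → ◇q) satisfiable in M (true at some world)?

Recall that ◇ψ holds at a world iff ψ holds at some accessible world.
Let φ = ¬(q → ◇q). Evaluate φ at each world:
  a (successors {b, c, d}): φ is false.
  b (successors {b, d, g}): φ is false.
  c (successors {c, g}): φ is false.
  d (successors {c, d, f}): φ is false.
  e (successors {a, c, d, e}): φ is false.
  f (successors {a, d, f}): φ is false.
  g (successors {b}): φ is false.
For instance, at d:
  At d: q → ◇q is true, so ¬(q → ◇q) is false.
    At d: q is false, ◇q is false, so q → ◇q is true.
      At d: ◇q requires q at some successor in {c, d, f}.
        At c: q is false.
        At d: q is false.
        At f: q is false.
      So ◇q is false at d.

No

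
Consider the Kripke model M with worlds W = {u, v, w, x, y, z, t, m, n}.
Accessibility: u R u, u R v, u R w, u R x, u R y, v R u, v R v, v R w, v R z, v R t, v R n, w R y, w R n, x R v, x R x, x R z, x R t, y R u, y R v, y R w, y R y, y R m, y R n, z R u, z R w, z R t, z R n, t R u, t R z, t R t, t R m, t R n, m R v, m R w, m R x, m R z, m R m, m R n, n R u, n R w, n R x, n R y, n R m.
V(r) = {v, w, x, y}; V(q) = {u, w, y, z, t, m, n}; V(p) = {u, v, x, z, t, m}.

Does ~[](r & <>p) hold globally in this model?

Yes

Recall that []ψ holds at a world iff ψ holds at every accessible world, and <>ψ holds iff ψ holds at some accessible world.
Let φ = ~[](r & <>p). Evaluate φ at each world:
  u (successors {u, v, w, x, y}): φ is true.
  v (successors {u, v, w, z, t, n}): φ is true.
  w (successors {y, n}): φ is true.
  x (successors {v, x, z, t}): φ is true.
  y (successors {u, v, w, y, m, n}): φ is true.
  z (successors {u, w, t, n}): φ is true.
  t (successors {u, z, t, m, n}): φ is true.
  m (successors {v, w, x, z, m, n}): φ is true.
  n (successors {u, w, x, y, m}): φ is true.
For instance, at n:
  At n: [](r & <>p) is false, so ~[](r & <>p) is true.
    At n: [](r & <>p) requires r & <>p at every successor {u, w, x, y, m}.
      r & <>p fails at u, so [](r & <>p) is false at n.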